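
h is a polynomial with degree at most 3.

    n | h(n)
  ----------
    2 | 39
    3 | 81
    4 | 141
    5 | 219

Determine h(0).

Write h(n) = an³ + bn² + cn + d; the 4 given values yield a linear system in the 4 coefficients.
Solving, the leading coefficient vanishes, and h(n) = 9n² - 3n + 9.
Then h(0) = 9.

9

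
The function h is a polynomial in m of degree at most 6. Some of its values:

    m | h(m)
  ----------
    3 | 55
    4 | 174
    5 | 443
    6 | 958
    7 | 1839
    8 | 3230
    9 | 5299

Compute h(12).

First differences: 119, 269, 515, 881, 1391, 2069. Second differences: 150, 246, 366, 510, 678. Third differences: 96, 120, 144, 168. Fourth differences: 24, 24, 24.
Level-4 differences are constant, so h has degree 4.
Fitting a degree-4 polynomial gives h(m) = m^4 - 2m³ + 2m² + 4m - 2.
Then h(12) = 17614.

17614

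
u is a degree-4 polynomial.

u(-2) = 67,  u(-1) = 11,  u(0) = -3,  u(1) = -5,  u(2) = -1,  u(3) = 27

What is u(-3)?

First differences: -56, -14, -2, 4, 28. Second differences: 42, 12, 6, 24. Third differences: -30, -6, 18. Fourth differences: 24, 24.
Level-4 differences are constant, so u has degree 4.
Fitting a degree-4 polynomial gives u(x) = x^4 - 3x³ + 5x² - 5x - 3.
Then u(-3) = 219.

219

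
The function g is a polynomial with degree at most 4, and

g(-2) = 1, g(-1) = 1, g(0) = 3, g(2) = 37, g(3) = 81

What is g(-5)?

-47

Write g(x) = ax^4 + bx³ + cx² + dx + e; the 5 given values yield a linear system in the 5 coefficients.
Solving, the leading coefficient vanishes, and g(x) = x³ + 4x² + 5x + 3.
Then g(-5) = -47.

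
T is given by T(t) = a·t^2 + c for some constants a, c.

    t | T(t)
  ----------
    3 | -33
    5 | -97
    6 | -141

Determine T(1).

-1

From T(3) = -33 and T(5) = -97: 9a + c = -33 and 25a + c = -97.
Subtracting: 16a = -64, so a = -4; then c = -33 − (-4)·9 = 3.
So T(t) = -4t² + 3, and T(1) = -1.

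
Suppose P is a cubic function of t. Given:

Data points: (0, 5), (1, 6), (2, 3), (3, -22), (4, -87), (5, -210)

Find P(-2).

First differences: 1, -3, -25, -65, -123. Second differences: -4, -22, -40, -58. Third differences: -18, -18, -18.
Level-3 differences are constant, so P has degree 3.
Fitting a degree-3 polynomial gives P(t) = -3t³ + 7t² - 3t + 5.
Then P(-2) = 63.

63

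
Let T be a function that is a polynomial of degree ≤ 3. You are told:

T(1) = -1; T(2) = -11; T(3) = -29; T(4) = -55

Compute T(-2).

First differences: -10, -18, -26. Second differences: -8, -8.
Level-2 differences are constant, so T has degree 2.
Fitting a degree-2 polynomial gives T(m) = -4m² + 2m + 1.
Then T(-2) = -19.

-19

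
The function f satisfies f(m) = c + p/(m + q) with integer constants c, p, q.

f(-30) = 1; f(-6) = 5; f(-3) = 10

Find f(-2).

15

(f(m) − c)(m + q) = p for each data point; the three points give a linear system in c and q, then p follows.
Solving: c = 0, q = 0, p = -30, so f(m) = -30/(m + 0).
Then f(-2) = 0 − 30/(-2) = 15.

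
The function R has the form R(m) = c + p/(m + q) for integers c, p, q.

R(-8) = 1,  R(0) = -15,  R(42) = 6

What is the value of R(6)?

15

(R(m) − c)(m + q) = p for each data point; the three points give a linear system in c and q, then p follows.
Solving: c = 5, q = -2, p = 40, so R(m) = 5 + 40/(m − 2).
Then R(6) = 5 + 40/4 = 15.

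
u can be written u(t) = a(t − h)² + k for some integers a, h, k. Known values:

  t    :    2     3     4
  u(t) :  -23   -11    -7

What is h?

4

First differences 12, 4; second difference -8 = 2a, so a = -4.
Expanding, the t-coefficient is −2ah = 8h; matching it to the data gives h = 4, and then k = -7.
So u(t) = -4(t − 4)² − 7.
Hence h = 4.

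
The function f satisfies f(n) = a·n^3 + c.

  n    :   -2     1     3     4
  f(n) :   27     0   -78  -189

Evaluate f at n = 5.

-372

From f(-2) = 27 and f(1) = 0: -8a + c = 27 and 1a + c = 0.
Subtracting: 9a = -27, so a = -3; then c = 27 − (-3)·(-8) = 3.
So f(n) = -3n³ + 3, and f(5) = -372.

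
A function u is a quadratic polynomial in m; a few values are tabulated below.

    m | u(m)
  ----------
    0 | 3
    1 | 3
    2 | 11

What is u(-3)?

Write u(m) = am² + bm + c; the 3 given values yield a linear system in the 3 coefficients.
Solving, u(m) = 4m² - 4m + 3.
Then u(-3) = 51.

51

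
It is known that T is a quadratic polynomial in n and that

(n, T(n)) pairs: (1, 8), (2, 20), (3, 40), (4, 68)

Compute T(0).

4

First differences: 12, 20, 28. Second differences: 8, 8.
Level-2 differences are constant, so T has degree 2.
Fitting a degree-2 polynomial gives T(n) = 4n² + 4.
Then T(0) = 4.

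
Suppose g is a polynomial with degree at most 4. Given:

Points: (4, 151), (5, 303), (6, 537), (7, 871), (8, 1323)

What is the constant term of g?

First differences: 152, 234, 334, 452. Second differences: 82, 100, 118. Third differences: 18, 18.
Level-3 differences are constant, so g has degree 3.
Fitting a degree-3 polynomial gives g(k) = 3k³ - 4k² + 5k + 3.
The constant term is g(0) = 3.

3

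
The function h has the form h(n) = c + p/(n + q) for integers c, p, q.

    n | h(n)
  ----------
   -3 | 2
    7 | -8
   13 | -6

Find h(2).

(h(n) − c)(n + q) = p for each data point; the three points give a linear system in c and q, then p follows.
Solving: c = -4, q = -1, p = -24, so h(n) = -4 − 24/(n − 1).
Then h(2) = -4 − 24/1 = -28.

-28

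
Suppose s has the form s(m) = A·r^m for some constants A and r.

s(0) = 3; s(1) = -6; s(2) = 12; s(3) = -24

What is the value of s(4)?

48

Consecutive ratio: -6/3 = -2, and 12/(-6) = -2, so r = -2.
Then A·(-2)^0 = 3 gives A = 3, and s(m) = 3·(-2)^m.
s(4) = 3·(-2)^4 = 48.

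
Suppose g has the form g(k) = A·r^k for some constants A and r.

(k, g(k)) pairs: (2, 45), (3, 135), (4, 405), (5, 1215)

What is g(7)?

Consecutive ratio: 135/45 = 3, and 405/135 = 3, so r = 3.
Then A·3^2 = 45 gives A = 5, and g(k) = 5·3^k.
g(7) = 5·3^7 = 10935.

10935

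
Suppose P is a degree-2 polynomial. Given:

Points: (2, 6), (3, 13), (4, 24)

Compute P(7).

81

Write P(k) = ak² + bk + c; the 3 given values yield a linear system in the 3 coefficients.
Solving, P(k) = 2k² - 3k + 4.
Then P(7) = 81.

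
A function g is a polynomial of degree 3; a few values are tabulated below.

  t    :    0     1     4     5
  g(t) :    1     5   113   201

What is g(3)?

55

Write g(t) = at³ + bt² + ct + d; the 4 given values yield a linear system in the 4 coefficients.
Solving, g(t) = t³ + 3t² + 1.
Then g(3) = 55.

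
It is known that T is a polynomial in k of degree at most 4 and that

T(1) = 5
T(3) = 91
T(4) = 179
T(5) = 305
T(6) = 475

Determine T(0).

-5

Write T(k) = ak^4 + bk³ + ck² + dk + e; the 5 given values yield a linear system in the 5 coefficients.
Solving, the leading coefficient vanishes, and T(k) = k³ + 7k² + 2k - 5.
Then T(0) = -5.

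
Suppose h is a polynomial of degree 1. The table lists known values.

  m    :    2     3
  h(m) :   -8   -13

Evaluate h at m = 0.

2

Write h(m) = am + b; the 2 given values yield a linear system in the 2 coefficients.
Solving, h(m) = -5m + 2.
Then h(0) = 2.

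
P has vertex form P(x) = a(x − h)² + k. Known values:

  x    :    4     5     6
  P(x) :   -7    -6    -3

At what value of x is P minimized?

First differences 1, 3; second difference 2 = 2a, so a = 1.
Expanding, the x-coefficient is −2ah = -2h; matching it to the data gives h = 4, and then k = -7.
So P(x) = 1(x − 4)² − 7.
Hence h = 4.

4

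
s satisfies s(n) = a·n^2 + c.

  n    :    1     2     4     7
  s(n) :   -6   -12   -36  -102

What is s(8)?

From s(1) = -6 and s(2) = -12: 1a + c = -6 and 4a + c = -12.
Subtracting: 3a = -6, so a = -2; then c = -6 − (-2)·1 = -4.
So s(n) = -2n² − 4, and s(8) = -132.

-132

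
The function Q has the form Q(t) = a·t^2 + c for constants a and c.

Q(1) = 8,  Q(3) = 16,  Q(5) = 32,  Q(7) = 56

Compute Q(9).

From Q(1) = 8 and Q(3) = 16: 1a + c = 8 and 9a + c = 16.
Subtracting: 8a = 8, so a = 1; then c = 8 − 1·1 = 7.
So Q(t) = 1t² + 7, and Q(9) = 88.

88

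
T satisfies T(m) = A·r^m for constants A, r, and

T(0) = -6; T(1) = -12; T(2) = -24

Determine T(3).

Consecutive ratio: -12/(-6) = 2, and -24/(-12) = 2, so r = 2.
Then A·2^0 = -6 gives A = -6, and T(m) = -6·2^m.
T(3) = -6·2^3 = -48.

-48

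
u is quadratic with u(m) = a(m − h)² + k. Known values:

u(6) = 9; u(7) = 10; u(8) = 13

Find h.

First differences 1, 3; second difference 2 = 2a, so a = 1.
Expanding, the m-coefficient is −2ah = -2h; matching it to the data gives h = 6, and then k = 9.
So u(m) = 1(m − 6)² + 9.
Hence h = 6.

6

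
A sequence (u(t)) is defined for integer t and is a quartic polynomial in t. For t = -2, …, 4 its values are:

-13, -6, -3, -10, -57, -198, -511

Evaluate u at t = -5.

First differences: 7, 3, -7, -47, -141, -313. Second differences: -4, -10, -40, -94, -172. Third differences: -6, -30, -54, -78. Fourth differences: -24, -24, -24.
Level-4 differences are constant, so u has degree 4.
Fitting a degree-4 polynomial gives u(t) = -t^4 - 3t³ - 4t² + t - 3.
Then u(-5) = -358.

-358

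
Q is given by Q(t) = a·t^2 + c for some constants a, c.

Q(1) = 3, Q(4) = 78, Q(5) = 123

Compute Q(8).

From Q(1) = 3 and Q(4) = 78: 1a + c = 3 and 16a + c = 78.
Subtracting: 15a = 75, so a = 5; then c = 3 − 5·1 = -2.
So Q(t) = 5t² − 2, and Q(8) = 318.

318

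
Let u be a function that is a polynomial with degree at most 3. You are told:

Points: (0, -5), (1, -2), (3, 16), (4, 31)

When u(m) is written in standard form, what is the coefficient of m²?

2

Write u(m) = am³ + bm² + cm + d; the 4 given values yield a linear system in the 4 coefficients.
Solving, the leading coefficient vanishes, and u(m) = 2m² + m - 5.
The coefficient of m² is 2.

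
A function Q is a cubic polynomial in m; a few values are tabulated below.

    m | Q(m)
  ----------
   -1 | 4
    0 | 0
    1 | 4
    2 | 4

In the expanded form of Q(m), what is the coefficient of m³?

Write Q(m) = am³ + bm² + cm + d; the 4 given values yield a linear system in the 4 coefficients.
Solving, Q(m) = -2m³ + 4m² + 2m.
The coefficient of m³ is -2.

-2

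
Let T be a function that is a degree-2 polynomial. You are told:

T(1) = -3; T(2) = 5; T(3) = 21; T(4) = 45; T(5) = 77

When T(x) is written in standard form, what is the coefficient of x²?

4

Write T(x) = ax² + bx + c; the 5 given values yield a linear system in the 3 coefficients.
Solving, T(x) = 4x² - 4x - 3.
The coefficient of x² is 4.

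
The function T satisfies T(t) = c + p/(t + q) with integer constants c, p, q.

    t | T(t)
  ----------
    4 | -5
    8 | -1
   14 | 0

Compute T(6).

-2

(T(t) − c)(t + q) = p for each data point; the three points give a linear system in c and q, then p follows.
Solving: c = 1, q = -2, p = -12, so T(t) = 1 − 12/(t − 2).
Then T(6) = 1 − 12/4 = -2.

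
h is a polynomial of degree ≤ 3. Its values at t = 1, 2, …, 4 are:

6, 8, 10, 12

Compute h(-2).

0

First differences: 2, 2, 2.
Level-1 differences are constant, so h has degree 1.
Fitting a degree-1 polynomial gives h(t) = 2t + 4.
Then h(-2) = 0.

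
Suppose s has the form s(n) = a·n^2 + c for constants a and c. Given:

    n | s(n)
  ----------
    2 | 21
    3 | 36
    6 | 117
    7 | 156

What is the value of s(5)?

84

From s(2) = 21 and s(3) = 36: 4a + c = 21 and 9a + c = 36.
Subtracting: 5a = 15, so a = 3; then c = 21 − 3·4 = 9.
So s(n) = 3n² + 9, and s(5) = 84.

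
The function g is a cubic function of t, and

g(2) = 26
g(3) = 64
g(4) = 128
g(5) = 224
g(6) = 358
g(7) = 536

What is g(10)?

1394

Write g(t) = at³ + bt² + ct + d; the 6 given values yield a linear system in the 4 coefficients.
Solving, g(t) = t³ + 4t² - t + 4.
Then g(10) = 1394.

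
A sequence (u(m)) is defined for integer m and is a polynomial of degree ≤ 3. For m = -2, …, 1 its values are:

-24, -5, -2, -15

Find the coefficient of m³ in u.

First differences: 19, 3, -13. Second differences: -16, -16.
Level-2 differences are constant, so u has degree 2.
Fitting a degree-2 polynomial gives u(m) = -8m² - 5m - 2.
The coefficient of m³ is 0.

0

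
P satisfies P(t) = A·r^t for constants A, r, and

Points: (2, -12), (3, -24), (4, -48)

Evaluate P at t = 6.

Consecutive ratio: -24/(-12) = 2, and -48/(-24) = 2, so r = 2.
Then A·2^2 = -12 gives A = -3, and P(t) = -3·2^t.
P(6) = -3·2^6 = -192.

-192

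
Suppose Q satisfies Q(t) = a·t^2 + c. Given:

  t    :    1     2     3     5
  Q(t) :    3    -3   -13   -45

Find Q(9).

-157

From Q(1) = 3 and Q(2) = -3: 1a + c = 3 and 4a + c = -3.
Subtracting: 3a = -6, so a = -2; then c = 3 − (-2)·1 = 5.
So Q(t) = -2t² + 5, and Q(9) = -157.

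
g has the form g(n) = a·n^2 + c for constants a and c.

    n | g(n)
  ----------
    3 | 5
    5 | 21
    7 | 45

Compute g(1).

-3

From g(3) = 5 and g(5) = 21: 9a + c = 5 and 25a + c = 21.
Subtracting: 16a = 16, so a = 1; then c = 5 − 1·9 = -4.
So g(n) = 1n² − 4, and g(1) = -3.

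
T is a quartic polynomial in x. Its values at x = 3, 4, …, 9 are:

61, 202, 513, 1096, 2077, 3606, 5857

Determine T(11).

13341

First differences: 141, 311, 583, 981, 1529, 2251. Second differences: 170, 272, 398, 548, 722. Third differences: 102, 126, 150, 174. Fourth differences: 24, 24, 24.
Level-4 differences are constant, so T has degree 4.
Fitting a degree-4 polynomial gives T(x) = x^4 - x³ + 3x - 2.
Then T(11) = 13341.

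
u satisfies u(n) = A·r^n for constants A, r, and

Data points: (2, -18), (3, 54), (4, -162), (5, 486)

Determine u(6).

-1458

Consecutive ratio: 54/(-18) = -3, and -162/54 = -3, so r = -3.
Then A·(-3)^2 = -18 gives A = -2, and u(n) = -2·(-3)^n.
u(6) = -2·(-3)^6 = -1458.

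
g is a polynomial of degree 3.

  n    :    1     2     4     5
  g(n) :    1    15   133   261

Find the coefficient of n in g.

-3

Write g(n) = an³ + bn² + cn + d; the 4 given values yield a linear system in the 4 coefficients.
Solving, g(n) = 2n³ + n² - 3n + 1.
The coefficient of n is -3.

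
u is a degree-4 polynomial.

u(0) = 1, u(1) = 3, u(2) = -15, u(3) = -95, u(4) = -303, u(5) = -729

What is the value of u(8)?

-4575

Write u(t) = at^4 + bt³ + ct² + dt + e; the 6 given values yield a linear system in the 5 coefficients.
Solving, u(t) = -t^4 - t³ + 4t + 1.
Then u(8) = -4575.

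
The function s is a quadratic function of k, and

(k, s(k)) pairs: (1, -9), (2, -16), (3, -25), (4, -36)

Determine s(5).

-49

First differences: -7, -9, -11. Second differences: -2, -2.
Level-2 differences are constant, so s has degree 2.
Fitting a degree-2 polynomial gives s(k) = -k² - 4k - 4.
Then s(5) = -49.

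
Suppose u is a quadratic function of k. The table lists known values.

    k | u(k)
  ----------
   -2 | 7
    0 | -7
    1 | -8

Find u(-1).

Write u(k) = ak² + bk + c; the 3 given values yield a linear system in the 3 coefficients.
Solving, u(k) = 2k² - 3k - 7.
Then u(-1) = -2.

-2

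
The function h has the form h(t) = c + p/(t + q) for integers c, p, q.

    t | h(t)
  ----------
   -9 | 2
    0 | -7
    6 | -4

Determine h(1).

-6

(h(t) − c)(t + q) = p for each data point; the three points give a linear system in c and q, then p follows.
Solving: c = -2, q = 4, p = -20, so h(t) = -2 − 20/(t + 4).
Then h(1) = -2 − 20/5 = -6.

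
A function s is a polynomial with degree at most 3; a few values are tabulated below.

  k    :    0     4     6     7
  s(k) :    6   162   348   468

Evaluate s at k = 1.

18

Write s(k) = ak³ + bk² + ck + d; the 4 given values yield a linear system in the 4 coefficients.
Solving, the leading coefficient vanishes, and s(k) = 9k² + 3k + 6.
Then s(1) = 18.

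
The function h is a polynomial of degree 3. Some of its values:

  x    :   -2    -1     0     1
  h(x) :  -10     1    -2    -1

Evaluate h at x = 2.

Write h(x) = ax³ + bx² + cx + d; the 4 given values yield a linear system in the 4 coefficients.
Solving, h(x) = 3x³ + 2x² - 4x - 2.
Then h(2) = 22.

22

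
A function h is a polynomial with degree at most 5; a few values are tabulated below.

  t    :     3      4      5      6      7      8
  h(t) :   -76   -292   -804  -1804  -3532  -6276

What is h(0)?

-4

First differences: -216, -512, -1000, -1728, -2744. Second differences: -296, -488, -728, -1016. Third differences: -192, -240, -288. Fourth differences: -48, -48.
Level-4 differences are constant, so h has degree 4.
Fitting a degree-4 polynomial gives h(t) = -2t^4 + 4t³ - 2t² - 4.
The constant term is h(0) = -4.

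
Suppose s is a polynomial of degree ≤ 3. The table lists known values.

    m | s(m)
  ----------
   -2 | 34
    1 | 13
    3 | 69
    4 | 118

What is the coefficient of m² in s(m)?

7

Write s(m) = am³ + bm² + cm + d; the 4 given values yield a linear system in the 4 coefficients.
Solving, the leading coefficient vanishes, and s(m) = 7m² + 6.
The coefficient of m² is 7.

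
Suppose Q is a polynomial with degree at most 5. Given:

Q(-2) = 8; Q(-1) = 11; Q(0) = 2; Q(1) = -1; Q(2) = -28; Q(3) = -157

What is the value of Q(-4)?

First differences: 3, -9, -3, -27, -129. Second differences: -12, 6, -24, -102. Third differences: 18, -30, -78. Fourth differences: -48, -48.
Level-4 differences are constant, so Q has degree 4.
Fitting a degree-4 polynomial gives Q(x) = -2x^4 - x³ + 5x² - 5x + 2.
Then Q(-4) = -346.

-346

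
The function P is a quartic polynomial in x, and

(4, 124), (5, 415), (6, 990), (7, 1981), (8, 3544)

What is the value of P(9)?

5859

Write P(x) = ax^4 + bx³ + cx² + dx + e; the 5 given values yield a linear system in the 5 coefficients.
Solving, P(x) = x^4 - 9x² + 3x.
Then P(9) = 5859.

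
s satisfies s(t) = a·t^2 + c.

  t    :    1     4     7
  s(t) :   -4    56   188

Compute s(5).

From s(1) = -4 and s(4) = 56: 1a + c = -4 and 16a + c = 56.
Subtracting: 15a = 60, so a = 4; then c = -4 − 4·1 = -8.
So s(t) = 4t² − 8, and s(5) = 92.

92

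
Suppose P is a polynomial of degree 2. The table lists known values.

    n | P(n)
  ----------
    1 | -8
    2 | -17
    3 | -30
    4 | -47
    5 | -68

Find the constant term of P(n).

First differences: -9, -13, -17, -21. Second differences: -4, -4, -4.
Level-2 differences are constant, so P has degree 2.
Fitting a degree-2 polynomial gives P(n) = -2n² - 3n - 3.
The constant term is P(0) = -3.

-3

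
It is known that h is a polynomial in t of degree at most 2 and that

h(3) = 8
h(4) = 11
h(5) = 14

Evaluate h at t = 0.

-1

Write h(t) = at² + bt + c; the 3 given values yield a linear system in the 3 coefficients.
Solving, the leading coefficient vanishes, and h(t) = 3t - 1.
Then h(0) = -1.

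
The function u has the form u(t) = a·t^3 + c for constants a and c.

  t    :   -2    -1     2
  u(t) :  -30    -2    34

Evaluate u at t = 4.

From u(-2) = -30 and u(-1) = -2: -8a + c = -30 and -1a + c = -2.
Subtracting: 7a = 28, so a = 4; then c = -30 − 4·(-8) = 2.
So u(t) = 4t³ + 2, and u(4) = 258.

258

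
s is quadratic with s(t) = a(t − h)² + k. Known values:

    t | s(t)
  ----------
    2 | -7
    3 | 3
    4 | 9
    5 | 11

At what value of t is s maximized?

5

First differences 10, 6, 2; second difference -4 = 2a, so a = -2.
Expanding, the t-coefficient is −2ah = 4h; matching it to the data gives h = 5, and then k = 11.
So s(t) = -2(t − 5)² + 11.
Hence h = 5.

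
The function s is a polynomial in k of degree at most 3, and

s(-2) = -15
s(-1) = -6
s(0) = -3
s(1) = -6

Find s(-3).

Write s(k) = ak³ + bk² + ck + d; the 4 given values yield a linear system in the 4 coefficients.
Solving, the leading coefficient vanishes, and s(k) = -3k² - 3.
Then s(-3) = -30.

-30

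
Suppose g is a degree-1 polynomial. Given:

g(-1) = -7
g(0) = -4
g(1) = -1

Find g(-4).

First differences: 3, 3.
Level-1 differences are constant, so g has degree 1.
Fitting a degree-1 polynomial gives g(m) = 3m - 4.
Then g(-4) = -16.

-16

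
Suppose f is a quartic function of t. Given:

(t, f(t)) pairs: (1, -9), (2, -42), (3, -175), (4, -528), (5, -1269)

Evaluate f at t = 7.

Write f(t) = at^4 + bt³ + ct² + dt + e; the 5 given values yield a linear system in the 5 coefficients.
Solving, f(t) = -2t^4 - 3t - 4.
Then f(7) = -4827.

-4827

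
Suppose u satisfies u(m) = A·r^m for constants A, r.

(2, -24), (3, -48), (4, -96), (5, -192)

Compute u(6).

Consecutive ratio: -48/(-24) = 2, and -96/(-48) = 2, so r = 2.
Then A·2^2 = -24 gives A = -6, and u(m) = -6·2^m.
u(6) = -6·2^6 = -384.

-384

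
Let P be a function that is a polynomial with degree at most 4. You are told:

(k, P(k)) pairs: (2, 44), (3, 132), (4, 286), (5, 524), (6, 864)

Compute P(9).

First differences: 88, 154, 238, 340. Second differences: 66, 84, 102. Third differences: 18, 18.
Level-3 differences are constant, so P has degree 3.
Fitting a degree-3 polynomial gives P(k) = 3k³ + 6k² + k - 6.
Then P(9) = 2676.

2676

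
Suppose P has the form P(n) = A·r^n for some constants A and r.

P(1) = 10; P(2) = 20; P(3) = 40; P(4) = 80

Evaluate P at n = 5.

Consecutive ratio: 20/10 = 2, and 40/20 = 2, so r = 2.
Then A·2^1 = 10 gives A = 5, and P(n) = 5·2^n.
P(5) = 5·2^5 = 160.

160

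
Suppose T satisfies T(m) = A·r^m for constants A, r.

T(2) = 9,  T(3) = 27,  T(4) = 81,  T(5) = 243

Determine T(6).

729

Consecutive ratio: 27/9 = 3, and 81/27 = 3, so r = 3.
Then A·3^2 = 9 gives A = 1, and T(m) = 1·3^m.
T(6) = 1·3^6 = 729.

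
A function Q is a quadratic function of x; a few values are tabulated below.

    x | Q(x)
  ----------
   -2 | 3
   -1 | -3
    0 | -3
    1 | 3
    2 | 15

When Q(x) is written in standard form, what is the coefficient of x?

Write Q(x) = ax² + bx + c; the 5 given values yield a linear system in the 3 coefficients.
Solving, Q(x) = 3x² + 3x - 3.
The coefficient of x is 3.

3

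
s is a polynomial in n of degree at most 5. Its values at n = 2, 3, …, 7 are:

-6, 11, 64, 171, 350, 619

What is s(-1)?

-21

First differences: 17, 53, 107, 179, 269. Second differences: 36, 54, 72, 90. Third differences: 18, 18, 18.
Level-3 differences are constant, so s has degree 3.
Fitting a degree-3 polynomial gives s(n) = 3n³ - 9n² + 5n - 4.
Then s(-1) = -21.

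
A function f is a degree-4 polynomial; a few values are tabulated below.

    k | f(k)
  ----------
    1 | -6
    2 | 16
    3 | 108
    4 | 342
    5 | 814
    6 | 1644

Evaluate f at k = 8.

4978

First differences: 22, 92, 234, 472, 830. Second differences: 70, 142, 238, 358. Third differences: 72, 96, 120. Fourth differences: 24, 24.
Level-4 differences are constant, so f has degree 4.
Fitting a degree-4 polynomial gives f(k) = k^4 + 2k³ - 2k² - k - 6.
Then f(8) = 4978.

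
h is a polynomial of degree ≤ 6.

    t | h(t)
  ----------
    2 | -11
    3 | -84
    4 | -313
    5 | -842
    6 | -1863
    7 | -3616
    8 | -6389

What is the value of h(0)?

3

First differences: -73, -229, -529, -1021, -1753, -2773. Second differences: -156, -300, -492, -732, -1020. Third differences: -144, -192, -240, -288. Fourth differences: -48, -48, -48.
Level-4 differences are constant, so h has degree 4.
Fitting a degree-4 polynomial gives h(t) = -2t^4 + 4t³ - 4t² + t + 3.
Then h(0) = 3.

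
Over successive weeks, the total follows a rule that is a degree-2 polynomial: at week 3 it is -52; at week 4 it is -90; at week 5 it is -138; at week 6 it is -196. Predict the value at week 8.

Write the value at m as T(m).
First differences: -38, -48, -58. Second differences: -10, -10.
Level-2 differences are constant, so T has degree 2.
Fitting a degree-2 polynomial gives T(m) = -5m² - 3m + 2.
Then T(8) = -342.

-342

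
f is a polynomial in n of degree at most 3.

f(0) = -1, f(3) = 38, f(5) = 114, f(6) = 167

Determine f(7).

Write f(n) = an³ + bn² + cn + d; the 4 given values yield a linear system in the 4 coefficients.
Solving, the leading coefficient vanishes, and f(n) = 5n² - 2n - 1.
Then f(7) = 230.

230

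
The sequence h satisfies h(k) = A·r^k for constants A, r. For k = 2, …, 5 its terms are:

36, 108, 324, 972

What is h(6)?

Consecutive ratio: 108/36 = 3, and 324/108 = 3, so r = 3.
Then A·3^2 = 36 gives A = 4, and h(k) = 4·3^k.
h(6) = 4·3^6 = 2916.

2916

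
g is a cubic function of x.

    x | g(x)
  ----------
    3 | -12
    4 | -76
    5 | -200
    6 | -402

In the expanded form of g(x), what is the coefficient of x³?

-3

Write g(x) = ax³ + bx² + cx + d; the 4 given values yield a linear system in the 4 coefficients.
Solving, g(x) = -3x³ + 6x² + 5x.
The coefficient of x³ is -3.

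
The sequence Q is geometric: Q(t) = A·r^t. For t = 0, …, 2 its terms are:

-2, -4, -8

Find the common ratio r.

Consecutive ratio: -4/(-2) = 2, and -8/(-4) = 2, so r = 2.
Then A·2^0 = -2 gives A = -2, and Q(t) = -2·2^t.

2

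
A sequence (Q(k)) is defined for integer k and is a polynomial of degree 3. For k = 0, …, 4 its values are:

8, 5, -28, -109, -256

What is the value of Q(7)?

-1273

Write Q(k) = ak³ + bk² + ck + d; the 5 given values yield a linear system in the 4 coefficients.
Solving, Q(k) = -3k³ - 6k² + 6k + 8.
Then Q(7) = -1273.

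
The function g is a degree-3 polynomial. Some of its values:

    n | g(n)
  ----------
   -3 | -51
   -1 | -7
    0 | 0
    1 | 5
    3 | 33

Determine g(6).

Write g(n) = an³ + bn² + cn + d; the 5 given values yield a linear system in the 4 coefficients.
Solving, g(n) = n³ - n² + 5n.
Then g(6) = 210.

210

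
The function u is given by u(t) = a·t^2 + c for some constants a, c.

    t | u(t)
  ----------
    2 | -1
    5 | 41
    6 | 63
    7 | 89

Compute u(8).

119

From u(2) = -1 and u(5) = 41: 4a + c = -1 and 25a + c = 41.
Subtracting: 21a = 42, so a = 2; then c = -1 − 2·4 = -9.
So u(t) = 2t² − 9, and u(8) = 119.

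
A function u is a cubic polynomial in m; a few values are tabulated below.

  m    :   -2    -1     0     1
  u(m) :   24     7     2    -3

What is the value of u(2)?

Write u(m) = am³ + bm² + cm + d; the 4 given values yield a linear system in the 4 coefficients.
Solving, u(m) = -2m³ - 3m + 2.
Then u(2) = -20.

-20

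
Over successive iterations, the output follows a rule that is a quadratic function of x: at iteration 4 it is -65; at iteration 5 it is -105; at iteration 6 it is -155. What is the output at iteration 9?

Write the value at x as s(x).
Write s(x) = ax² + bx + c; the 3 given values yield a linear system in the 3 coefficients.
Solving, s(x) = -5x² + 5x - 5.
Then s(9) = -365.

-365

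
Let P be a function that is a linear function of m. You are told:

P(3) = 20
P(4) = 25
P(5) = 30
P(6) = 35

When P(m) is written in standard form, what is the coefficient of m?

5

First differences: 5, 5, 5.
Level-1 differences are constant, so P has degree 1.
Fitting a degree-1 polynomial gives P(m) = 5m + 5.
The coefficient of m is 5.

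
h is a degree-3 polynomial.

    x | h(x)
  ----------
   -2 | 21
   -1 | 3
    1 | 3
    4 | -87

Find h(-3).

67

Write h(x) = ax³ + bx² + cx + d; the 4 given values yield a linear system in the 4 coefficients.
Solving, h(x) = -2x³ + 2x² + 2x + 1.
Then h(-3) = 67.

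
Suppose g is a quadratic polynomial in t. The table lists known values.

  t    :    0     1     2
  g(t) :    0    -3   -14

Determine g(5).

Write g(t) = at² + bt + c; the 3 given values yield a linear system in the 3 coefficients.
Solving, g(t) = -4t² + t.
Then g(5) = -95.

-95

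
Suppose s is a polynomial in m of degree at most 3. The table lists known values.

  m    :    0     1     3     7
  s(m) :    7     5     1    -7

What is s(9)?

Write s(m) = am³ + bm² + cm + d; the 4 given values yield a linear system in the 4 coefficients.
Solving, the top 2 coefficients vanish, and s(m) = -2m + 7.
Then s(9) = -11.

-11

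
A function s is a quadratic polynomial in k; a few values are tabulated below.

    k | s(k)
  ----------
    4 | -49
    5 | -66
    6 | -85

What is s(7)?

Write s(k) = ak² + bk + c; the 3 given values yield a linear system in the 3 coefficients.
Solving, s(k) = -k² - 8k - 1.
Then s(7) = -106.

-106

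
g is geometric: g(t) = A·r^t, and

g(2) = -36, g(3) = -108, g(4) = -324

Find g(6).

Consecutive ratio: -108/(-36) = 3, and -324/(-108) = 3, so r = 3.
Then A·3^2 = -36 gives A = -4, and g(t) = -4·3^t.
g(6) = -4·3^6 = -2916.

-2916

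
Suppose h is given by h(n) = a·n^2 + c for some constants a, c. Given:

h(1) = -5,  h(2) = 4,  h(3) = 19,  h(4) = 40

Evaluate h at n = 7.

From h(1) = -5 and h(2) = 4: 1a + c = -5 and 4a + c = 4.
Subtracting: 3a = 9, so a = 3; then c = -5 − 3·1 = -8.
So h(n) = 3n² − 8, and h(7) = 139.

139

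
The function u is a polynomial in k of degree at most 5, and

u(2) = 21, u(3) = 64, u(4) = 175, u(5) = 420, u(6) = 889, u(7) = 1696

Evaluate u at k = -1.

Write u(k) = ak^5 + bk^4 + ck³ + dk² + ek + p; the 6 given values yield a linear system in the 6 coefficients.
Solving, the leading coefficient vanishes, and u(k) = k^4 - 3k³ + 6k² + 5k - 5.
Then u(-1) = 0.

0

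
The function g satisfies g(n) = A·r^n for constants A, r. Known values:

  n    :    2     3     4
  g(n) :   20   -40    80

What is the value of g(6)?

Consecutive ratio: -40/20 = -2, and 80/(-40) = -2, so r = -2.
Then A·(-2)^2 = 20 gives A = 5, and g(n) = 5·(-2)^n.
g(6) = 5·(-2)^6 = 320.

320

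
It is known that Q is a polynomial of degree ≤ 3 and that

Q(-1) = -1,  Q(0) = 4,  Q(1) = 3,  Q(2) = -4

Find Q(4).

Write Q(m) = am³ + bm² + cm + d; the 4 given values yield a linear system in the 4 coefficients.
Solving, the leading coefficient vanishes, and Q(m) = -3m² + 2m + 4.
Then Q(4) = -36.

-36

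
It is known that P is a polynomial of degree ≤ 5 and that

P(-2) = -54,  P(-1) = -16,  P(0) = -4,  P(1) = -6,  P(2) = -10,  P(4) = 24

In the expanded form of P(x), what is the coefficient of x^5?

0

Write P(x) = ax^5 + bx^4 + cx³ + dx² + ex + p; the 6 given values yield a linear system in the 6 coefficients.
Solving, the top 2 coefficients vanish, and P(x) = 2x³ - 7x² + 3x - 4.
The coefficient of x^5 is 0.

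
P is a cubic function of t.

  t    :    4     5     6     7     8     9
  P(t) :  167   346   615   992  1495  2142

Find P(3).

First differences: 179, 269, 377, 503, 647. Second differences: 90, 108, 126, 144. Third differences: 18, 18, 18.
Level-3 differences are constant, so P has degree 3.
Fitting a degree-3 polynomial gives P(t) = 3t³ - 4t - 9.
Then P(3) = 60.

60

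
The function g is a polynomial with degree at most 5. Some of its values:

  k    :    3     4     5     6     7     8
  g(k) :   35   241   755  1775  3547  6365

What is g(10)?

16555

First differences: 206, 514, 1020, 1772, 2818. Second differences: 308, 506, 752, 1046. Third differences: 198, 246, 294. Fourth differences: 48, 48.
Level-4 differences are constant, so g has degree 4.
Fitting a degree-4 polynomial gives g(k) = 2k^4 - 3k³ - 4k² - 5k + 5.
Then g(10) = 16555.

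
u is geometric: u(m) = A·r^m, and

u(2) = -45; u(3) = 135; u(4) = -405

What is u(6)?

Consecutive ratio: 135/(-45) = -3, and -405/135 = -3, so r = -3.
Then A·(-3)^2 = -45 gives A = -5, and u(m) = -5·(-3)^m.
u(6) = -5·(-3)^6 = -3645.

-3645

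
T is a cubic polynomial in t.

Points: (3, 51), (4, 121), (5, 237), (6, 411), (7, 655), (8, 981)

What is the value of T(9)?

1401

First differences: 70, 116, 174, 244, 326. Second differences: 46, 58, 70, 82. Third differences: 12, 12, 12.
Level-3 differences are constant, so T has degree 3.
Extending the table by one column gives the next first difference 420, so T(9) = 981 + 420 = 1401.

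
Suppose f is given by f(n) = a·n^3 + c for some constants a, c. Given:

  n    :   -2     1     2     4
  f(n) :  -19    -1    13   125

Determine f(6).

From f(-2) = -19 and f(1) = -1: -8a + c = -19 and 1a + c = -1.
Subtracting: 9a = 18, so a = 2; then c = -19 − 2·(-8) = -3.
So f(n) = 2n³ − 3, and f(6) = 429.

429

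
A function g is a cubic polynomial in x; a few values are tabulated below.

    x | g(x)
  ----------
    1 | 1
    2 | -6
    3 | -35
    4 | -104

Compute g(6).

-434

Write g(x) = ax³ + bx² + cx + d; the 4 given values yield a linear system in the 4 coefficients.
Solving, g(x) = -3x³ + 7x² - 7x + 4.
Then g(6) = -434.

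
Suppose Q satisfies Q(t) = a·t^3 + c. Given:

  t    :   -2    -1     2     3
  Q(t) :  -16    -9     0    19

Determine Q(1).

-7

From Q(-2) = -16 and Q(-1) = -9: -8a + c = -16 and -1a + c = -9.
Subtracting: 7a = 7, so a = 1; then c = -16 − 1·(-8) = -8.
So Q(t) = 1t³ − 8, and Q(1) = -7.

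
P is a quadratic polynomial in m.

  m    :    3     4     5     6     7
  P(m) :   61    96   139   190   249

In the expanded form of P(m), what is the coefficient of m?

First differences: 35, 43, 51, 59. Second differences: 8, 8, 8.
Level-2 differences are constant, so P has degree 2.
Fitting a degree-2 polynomial gives P(m) = 4m² + 7m + 4.
The coefficient of m is 7.

7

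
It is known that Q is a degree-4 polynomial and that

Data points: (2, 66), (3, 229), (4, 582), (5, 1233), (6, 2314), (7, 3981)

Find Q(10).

14418

First differences: 163, 353, 651, 1081, 1667. Second differences: 190, 298, 430, 586. Third differences: 108, 132, 156. Fourth differences: 24, 24.
Level-4 differences are constant, so Q has degree 4.
Fitting a degree-4 polynomial gives Q(m) = m^4 + 4m³ + 4m² + 2m - 2.
Then Q(10) = 14418.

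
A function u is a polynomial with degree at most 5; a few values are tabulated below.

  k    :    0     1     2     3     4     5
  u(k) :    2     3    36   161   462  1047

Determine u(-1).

-3

First differences: 1, 33, 125, 301, 585. Second differences: 32, 92, 176, 284. Third differences: 60, 84, 108. Fourth differences: 24, 24.
Level-4 differences are constant, so u has degree 4.
Fitting a degree-4 polynomial gives u(k) = k^4 + 4k³ - 3k² - k + 2.
Then u(-1) = -3.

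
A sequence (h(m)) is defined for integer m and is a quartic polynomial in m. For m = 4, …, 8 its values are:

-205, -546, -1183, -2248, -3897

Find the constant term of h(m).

-1

Write h(m) = am^4 + bm³ + cm² + dm + e; the 5 given values yield a linear system in the 5 coefficients.
Solving, h(m) = -m^4 + 3m² + m - 1.
The constant term is h(0) = -1.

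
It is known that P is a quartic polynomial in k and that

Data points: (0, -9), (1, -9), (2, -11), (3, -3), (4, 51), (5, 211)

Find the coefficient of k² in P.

First differences: 0, -2, 8, 54, 160. Second differences: -2, 10, 46, 106. Third differences: 12, 36, 60. Fourth differences: 24, 24.
Level-4 differences are constant, so P has degree 4.
Fitting a degree-4 polynomial gives P(k) = k^4 - 4k³ + 4k² - k - 9.
The coefficient of k² is 4.

4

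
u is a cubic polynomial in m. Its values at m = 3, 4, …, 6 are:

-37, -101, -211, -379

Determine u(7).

Write u(m) = am³ + bm² + cm + d; the 4 given values yield a linear system in the 4 coefficients.
Solving, u(m) = -2m³ + m² + 3m - 1.
Then u(7) = -617.

-617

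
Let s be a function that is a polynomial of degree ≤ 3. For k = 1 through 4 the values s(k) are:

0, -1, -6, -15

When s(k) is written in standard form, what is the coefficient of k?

5

First differences: -1, -5, -9. Second differences: -4, -4.
Level-2 differences are constant, so s has degree 2.
Fitting a degree-2 polynomial gives s(k) = -2k² + 5k - 3.
The coefficient of k is 5.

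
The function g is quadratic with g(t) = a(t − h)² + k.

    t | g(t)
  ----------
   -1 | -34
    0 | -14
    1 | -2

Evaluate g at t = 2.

First differences 20, 12; second difference -8 = 2a, so a = -4.
Expanding, the t-coefficient is −2ah = 8h; matching it to the data gives h = 2, and then k = 2.
So g(t) = -4(t − 2)² + 2.
g(2) = -4·0² + 2 = 2.

2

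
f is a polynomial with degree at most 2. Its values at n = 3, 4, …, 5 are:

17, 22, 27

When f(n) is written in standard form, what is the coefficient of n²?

First differences: 5, 5.
Level-1 differences are constant, so f has degree 1.
Fitting a degree-1 polynomial gives f(n) = 5n + 2.
The coefficient of n² is 0.

0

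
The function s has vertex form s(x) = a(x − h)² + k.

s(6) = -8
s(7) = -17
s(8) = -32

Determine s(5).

First differences -9, -15; second difference -6 = 2a, so a = -3.
Expanding, the x-coefficient is −2ah = 6h; matching it to the data gives h = 5, and then k = -5.
So s(x) = -3(x − 5)² − 5.
s(5) = -3·0² − 5 = -5.

-5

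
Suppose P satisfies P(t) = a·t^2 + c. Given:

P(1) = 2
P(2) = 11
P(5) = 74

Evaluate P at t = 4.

From P(1) = 2 and P(2) = 11: 1a + c = 2 and 4a + c = 11.
Subtracting: 3a = 9, so a = 3; then c = 2 − 3·1 = -1.
So P(t) = 3t² − 1, and P(4) = 47.

47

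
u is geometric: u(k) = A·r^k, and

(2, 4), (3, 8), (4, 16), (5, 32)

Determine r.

Consecutive ratio: 8/4 = 2, and 16/8 = 2, so r = 2.
Then A·2^2 = 4 gives A = 1, and u(k) = 1·2^k.

2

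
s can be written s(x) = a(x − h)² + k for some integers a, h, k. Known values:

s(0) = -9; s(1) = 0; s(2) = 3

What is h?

2

First differences 9, 3; second difference -6 = 2a, so a = -3.
Expanding, the x-coefficient is −2ah = 6h; matching it to the data gives h = 2, and then k = 3.
So s(x) = -3(x − 2)² + 3.
Hence h = 2.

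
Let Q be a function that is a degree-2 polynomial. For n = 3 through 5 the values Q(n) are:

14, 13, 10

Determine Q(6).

5

Write Q(n) = an² + bn + c; the 3 given values yield a linear system in the 3 coefficients.
Solving, Q(n) = -n² + 6n + 5.
Then Q(6) = 5.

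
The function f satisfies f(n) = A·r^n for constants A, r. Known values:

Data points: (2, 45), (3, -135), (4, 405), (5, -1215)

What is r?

Consecutive ratio: -135/45 = -3, and 405/(-135) = -3, so r = -3.
Then A·(-3)^2 = 45 gives A = 5, and f(n) = 5·(-3)^n.

-3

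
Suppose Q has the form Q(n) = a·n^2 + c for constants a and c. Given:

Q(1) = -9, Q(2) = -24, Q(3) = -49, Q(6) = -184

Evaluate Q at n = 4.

-84

From Q(1) = -9 and Q(2) = -24: 1a + c = -9 and 4a + c = -24.
Subtracting: 3a = -15, so a = -5; then c = -9 − (-5)·1 = -4.
So Q(n) = -5n² − 4, and Q(4) = -84.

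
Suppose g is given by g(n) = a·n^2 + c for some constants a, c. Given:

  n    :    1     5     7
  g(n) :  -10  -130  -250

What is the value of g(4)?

-85

From g(1) = -10 and g(5) = -130: 1a + c = -10 and 25a + c = -130.
Subtracting: 24a = -120, so a = -5; then c = -10 − (-5)·1 = -5.
So g(n) = -5n² − 5, and g(4) = -85.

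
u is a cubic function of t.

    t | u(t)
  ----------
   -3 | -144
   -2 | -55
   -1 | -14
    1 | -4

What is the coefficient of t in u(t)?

Write u(t) = at³ + bt² + ct + d; the 4 given values yield a linear system in the 4 coefficients.
Solving, u(t) = 3t³ - 6t² + 2t - 3.
The coefficient of t is 2.

2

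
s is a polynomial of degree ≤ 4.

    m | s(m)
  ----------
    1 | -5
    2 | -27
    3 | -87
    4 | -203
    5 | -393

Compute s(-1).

-3

First differences: -22, -60, -116, -190. Second differences: -38, -56, -74. Third differences: -18, -18.
Level-3 differences are constant, so s has degree 3.
Fitting a degree-3 polynomial gives s(m) = -3m³ - m² + 2m - 3.
Then s(-1) = -3.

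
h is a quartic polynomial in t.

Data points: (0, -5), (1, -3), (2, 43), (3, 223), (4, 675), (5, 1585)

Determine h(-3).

73

First differences: 2, 46, 180, 452, 910. Second differences: 44, 134, 272, 458. Third differences: 90, 138, 186. Fourth differences: 48, 48.
Level-4 differences are constant, so h has degree 4.
Fitting a degree-4 polynomial gives h(t) = 2t^4 + 3t³ - t² - 2t - 5.
Then h(-3) = 73.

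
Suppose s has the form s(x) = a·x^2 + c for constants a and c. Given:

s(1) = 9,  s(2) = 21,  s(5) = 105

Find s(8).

From s(1) = 9 and s(2) = 21: 1a + c = 9 and 4a + c = 21.
Subtracting: 3a = 12, so a = 4; then c = 9 − 4·1 = 5.
So s(x) = 4x² + 5, and s(8) = 261.

261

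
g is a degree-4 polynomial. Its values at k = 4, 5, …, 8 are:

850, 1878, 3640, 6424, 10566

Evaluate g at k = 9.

Write g(k) = ak^4 + bk³ + ck² + dk + e; the 5 given values yield a linear system in the 5 coefficients.
Solving, g(k) = 2k^4 + 4k³ + 5k² + k - 2.
Then g(9) = 16450.

16450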